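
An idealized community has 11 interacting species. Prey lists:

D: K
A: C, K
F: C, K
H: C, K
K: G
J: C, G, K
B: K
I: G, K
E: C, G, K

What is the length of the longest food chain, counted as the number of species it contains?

One longest chain: G → K → E.
It has 3 species and 2 links.

3 species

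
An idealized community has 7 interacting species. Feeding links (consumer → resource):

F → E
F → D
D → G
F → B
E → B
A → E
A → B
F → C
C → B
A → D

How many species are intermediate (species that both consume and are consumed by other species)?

Intermediate species (has both prey and predators): D, C, E.
Count: 3.

3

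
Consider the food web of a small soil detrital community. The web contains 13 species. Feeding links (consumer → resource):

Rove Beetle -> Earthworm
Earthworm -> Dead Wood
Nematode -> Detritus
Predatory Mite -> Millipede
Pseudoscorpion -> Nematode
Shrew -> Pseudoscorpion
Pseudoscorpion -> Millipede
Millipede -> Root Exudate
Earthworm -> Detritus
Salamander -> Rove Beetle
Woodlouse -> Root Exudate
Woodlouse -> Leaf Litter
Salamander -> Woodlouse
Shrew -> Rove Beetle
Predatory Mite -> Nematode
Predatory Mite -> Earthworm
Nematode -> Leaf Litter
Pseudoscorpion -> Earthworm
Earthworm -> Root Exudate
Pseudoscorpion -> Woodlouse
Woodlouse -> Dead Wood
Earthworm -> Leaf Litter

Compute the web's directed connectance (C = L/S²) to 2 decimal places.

C = 0.13

The web has S = 13 species and L = 22 feeding links.
C = L / S² = 22 / 169 = 0.1302 ≈ 0.13.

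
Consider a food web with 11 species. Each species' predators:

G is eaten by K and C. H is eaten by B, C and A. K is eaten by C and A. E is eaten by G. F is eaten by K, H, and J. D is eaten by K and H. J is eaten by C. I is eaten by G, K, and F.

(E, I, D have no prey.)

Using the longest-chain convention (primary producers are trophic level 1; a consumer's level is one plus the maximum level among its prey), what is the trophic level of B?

Trophic level 4

I is a producer → level 1.
F eats I → level 2.
H eats F (level 2); other prey at levels: D 1 → level 3.
B eats H → level 4.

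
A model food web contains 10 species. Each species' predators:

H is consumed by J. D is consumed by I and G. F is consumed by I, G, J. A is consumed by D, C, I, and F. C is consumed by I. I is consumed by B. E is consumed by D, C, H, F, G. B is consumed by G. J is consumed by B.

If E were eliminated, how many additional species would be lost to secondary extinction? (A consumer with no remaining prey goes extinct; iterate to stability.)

Remove E.
Round 1: H (all prey gone) → extinct.
No further losses. Total secondary extinctions: 1.

1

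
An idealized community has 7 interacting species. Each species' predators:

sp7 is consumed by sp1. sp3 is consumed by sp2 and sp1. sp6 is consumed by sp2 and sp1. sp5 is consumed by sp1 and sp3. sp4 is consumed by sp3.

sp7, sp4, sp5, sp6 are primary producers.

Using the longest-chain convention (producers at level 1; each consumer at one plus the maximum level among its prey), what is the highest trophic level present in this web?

Producers (level 1): sp7, sp4, sp5, sp6.
sp4 → sp3 → sp1 gives sp1 level 3.
No species has a prey at level 3, so no species reaches level 4.

3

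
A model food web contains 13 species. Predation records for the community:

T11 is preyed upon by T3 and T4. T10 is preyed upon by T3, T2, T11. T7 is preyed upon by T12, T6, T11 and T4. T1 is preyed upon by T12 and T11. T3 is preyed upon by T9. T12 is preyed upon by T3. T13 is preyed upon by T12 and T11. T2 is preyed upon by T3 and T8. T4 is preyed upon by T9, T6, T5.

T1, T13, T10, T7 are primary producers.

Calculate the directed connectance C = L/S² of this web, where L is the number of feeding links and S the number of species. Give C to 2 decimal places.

The web has S = 13 species and L = 20 feeding links.
C = L / S² = 20 / 169 = 0.1183 ≈ 0.12.

C = 0.12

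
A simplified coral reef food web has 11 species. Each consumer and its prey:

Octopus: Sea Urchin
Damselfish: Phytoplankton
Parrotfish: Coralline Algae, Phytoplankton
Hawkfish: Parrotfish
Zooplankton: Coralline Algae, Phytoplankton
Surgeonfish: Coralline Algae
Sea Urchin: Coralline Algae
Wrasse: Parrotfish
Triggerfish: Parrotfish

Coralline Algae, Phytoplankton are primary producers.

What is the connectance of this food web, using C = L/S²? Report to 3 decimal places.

The web has S = 11 species and L = 11 feeding links.
C = L / S² = 11 / 121 = 0.0909 ≈ 0.091.

C = 0.091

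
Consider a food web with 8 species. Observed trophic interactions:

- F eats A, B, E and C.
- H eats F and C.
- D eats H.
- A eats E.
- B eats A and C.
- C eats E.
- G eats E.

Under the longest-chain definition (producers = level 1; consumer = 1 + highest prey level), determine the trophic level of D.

E is a producer → level 1.
C eats E → level 2.
B eats C (level 2); other prey at levels: A 2 → level 3.
F eats B (level 3); other prey at levels: E 1, C 2, A 2 → level 4.
H eats F (level 4); other prey at levels: C 2 → level 5.
D eats H → level 6.

Trophic level 6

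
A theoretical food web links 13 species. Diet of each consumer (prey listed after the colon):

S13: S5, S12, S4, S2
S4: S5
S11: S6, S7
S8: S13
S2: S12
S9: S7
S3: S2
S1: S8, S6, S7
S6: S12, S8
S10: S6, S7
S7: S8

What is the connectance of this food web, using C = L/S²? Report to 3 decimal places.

C = 0.112

The web has S = 13 species and L = 19 feeding links.
C = L / S² = 19 / 169 = 0.1124 ≈ 0.112.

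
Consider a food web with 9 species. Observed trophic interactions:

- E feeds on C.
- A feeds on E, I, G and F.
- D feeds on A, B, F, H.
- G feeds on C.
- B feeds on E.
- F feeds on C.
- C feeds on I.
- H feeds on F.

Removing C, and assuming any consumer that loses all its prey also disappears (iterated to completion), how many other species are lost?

Remove C.
Round 1: E (all prey gone), F (all prey gone), G (all prey gone) → extinct.
Round 2: B (all prey gone), H (all prey gone) → extinct.
No further losses. Total secondary extinctions: 5.

5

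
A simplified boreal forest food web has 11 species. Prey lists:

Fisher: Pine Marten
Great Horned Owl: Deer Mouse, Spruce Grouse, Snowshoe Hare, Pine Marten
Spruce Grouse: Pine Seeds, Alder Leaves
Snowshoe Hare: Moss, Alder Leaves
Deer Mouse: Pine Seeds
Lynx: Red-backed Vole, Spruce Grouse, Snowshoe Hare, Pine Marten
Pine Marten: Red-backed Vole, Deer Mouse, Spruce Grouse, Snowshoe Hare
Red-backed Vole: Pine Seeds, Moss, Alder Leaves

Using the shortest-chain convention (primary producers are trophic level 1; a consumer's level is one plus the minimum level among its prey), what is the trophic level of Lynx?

Pine Seeds is a producer → level 1.
Red-backed Vole eats Pine Seeds → level 2.
Lynx eats Red-backed Vole → level 3.
No prey of Lynx is below level 2, so 3 is the minimum.

Trophic level 3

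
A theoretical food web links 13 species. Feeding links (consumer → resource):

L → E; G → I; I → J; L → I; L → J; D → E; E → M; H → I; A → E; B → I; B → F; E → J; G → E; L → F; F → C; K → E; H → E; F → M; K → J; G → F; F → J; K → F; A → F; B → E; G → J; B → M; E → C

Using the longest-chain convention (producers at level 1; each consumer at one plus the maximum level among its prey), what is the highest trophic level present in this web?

3

Producers (level 1): J, M, C.
J → E → K gives K level 3.
No species has a prey at level 3, so no species reaches level 4.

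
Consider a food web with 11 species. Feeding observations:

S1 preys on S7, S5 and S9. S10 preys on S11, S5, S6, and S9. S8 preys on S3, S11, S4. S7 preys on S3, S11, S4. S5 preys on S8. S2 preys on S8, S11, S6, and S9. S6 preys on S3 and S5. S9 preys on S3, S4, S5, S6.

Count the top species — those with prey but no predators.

Top species (has prey, but nothing eats it): S2, S10, S1.
Count: 3.

3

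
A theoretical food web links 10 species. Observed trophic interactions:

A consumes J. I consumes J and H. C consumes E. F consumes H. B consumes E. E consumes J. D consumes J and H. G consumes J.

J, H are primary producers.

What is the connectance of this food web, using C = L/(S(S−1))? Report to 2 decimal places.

The web has S = 10 species and L = 10 feeding links.
C = L / (S(S−1)) = 10 / 90 = 0.1111 ≈ 0.11.

C = 0.11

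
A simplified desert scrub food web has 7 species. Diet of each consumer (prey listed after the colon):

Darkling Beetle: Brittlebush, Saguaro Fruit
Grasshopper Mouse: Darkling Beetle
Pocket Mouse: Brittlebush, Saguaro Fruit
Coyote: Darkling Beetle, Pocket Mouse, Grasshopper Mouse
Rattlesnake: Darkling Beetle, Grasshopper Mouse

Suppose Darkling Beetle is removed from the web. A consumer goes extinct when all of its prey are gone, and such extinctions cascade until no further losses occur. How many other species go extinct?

Remove Darkling Beetle.
Round 1: Grasshopper Mouse (all prey gone) → extinct.
Round 2: Rattlesnake (all prey gone) → extinct.
No further losses. Total secondary extinctions: 2.

2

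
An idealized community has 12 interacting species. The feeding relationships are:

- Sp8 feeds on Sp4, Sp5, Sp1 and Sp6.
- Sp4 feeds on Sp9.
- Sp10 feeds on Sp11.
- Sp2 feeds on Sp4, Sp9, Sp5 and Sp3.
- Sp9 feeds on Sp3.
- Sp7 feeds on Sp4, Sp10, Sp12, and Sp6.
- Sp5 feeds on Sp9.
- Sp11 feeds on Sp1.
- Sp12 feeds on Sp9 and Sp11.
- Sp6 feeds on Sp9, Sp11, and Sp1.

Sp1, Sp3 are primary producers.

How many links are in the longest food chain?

3 links

One longest chain: Sp3 → Sp9 → Sp4 → Sp2.
It has 4 species and 3 links.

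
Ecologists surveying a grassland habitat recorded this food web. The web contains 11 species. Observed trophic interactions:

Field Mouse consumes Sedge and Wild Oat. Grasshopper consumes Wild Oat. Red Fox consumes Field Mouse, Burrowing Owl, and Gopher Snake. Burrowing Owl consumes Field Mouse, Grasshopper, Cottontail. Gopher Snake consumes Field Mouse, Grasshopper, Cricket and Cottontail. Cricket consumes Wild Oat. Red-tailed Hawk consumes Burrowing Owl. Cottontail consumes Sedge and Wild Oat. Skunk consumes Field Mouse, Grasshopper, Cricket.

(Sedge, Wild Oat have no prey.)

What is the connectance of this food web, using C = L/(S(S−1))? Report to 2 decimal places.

The web has S = 11 species and L = 20 feeding links.
C = L / (S(S−1)) = 20 / 110 = 0.1818 ≈ 0.18.

C = 0.18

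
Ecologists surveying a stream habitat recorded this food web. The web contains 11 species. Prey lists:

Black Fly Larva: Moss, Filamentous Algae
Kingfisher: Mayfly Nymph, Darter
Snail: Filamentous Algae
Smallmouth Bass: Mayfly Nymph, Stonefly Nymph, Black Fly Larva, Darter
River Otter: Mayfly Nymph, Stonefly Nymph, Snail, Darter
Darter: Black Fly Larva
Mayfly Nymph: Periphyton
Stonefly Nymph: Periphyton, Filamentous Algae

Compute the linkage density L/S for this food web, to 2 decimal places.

L/S = 1.55

There are L = 17 links among S = 11 species.
L/S = 17/11 = 1.5455 ≈ 1.55.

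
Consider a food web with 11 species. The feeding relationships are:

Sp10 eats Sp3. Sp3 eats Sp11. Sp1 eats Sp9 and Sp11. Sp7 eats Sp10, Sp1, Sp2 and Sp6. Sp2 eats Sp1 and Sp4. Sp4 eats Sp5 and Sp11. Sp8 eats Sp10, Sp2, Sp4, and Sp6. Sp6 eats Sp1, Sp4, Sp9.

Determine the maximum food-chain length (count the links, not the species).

One longest chain: Sp11 → Sp3 → Sp10 → Sp8.
It has 4 species and 3 links.

3 links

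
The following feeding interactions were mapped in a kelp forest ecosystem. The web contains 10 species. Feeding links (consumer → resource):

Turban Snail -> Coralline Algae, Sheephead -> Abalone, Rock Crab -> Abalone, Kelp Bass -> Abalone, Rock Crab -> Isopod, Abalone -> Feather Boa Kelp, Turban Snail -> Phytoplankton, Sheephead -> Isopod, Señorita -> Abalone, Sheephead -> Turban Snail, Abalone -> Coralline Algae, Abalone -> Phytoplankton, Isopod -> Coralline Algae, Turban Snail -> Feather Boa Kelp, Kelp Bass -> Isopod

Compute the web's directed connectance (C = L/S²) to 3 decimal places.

C = 0.150

The web has S = 10 species and L = 15 feeding links.
C = L / S² = 15 / 100 = 0.1500 ≈ 0.150.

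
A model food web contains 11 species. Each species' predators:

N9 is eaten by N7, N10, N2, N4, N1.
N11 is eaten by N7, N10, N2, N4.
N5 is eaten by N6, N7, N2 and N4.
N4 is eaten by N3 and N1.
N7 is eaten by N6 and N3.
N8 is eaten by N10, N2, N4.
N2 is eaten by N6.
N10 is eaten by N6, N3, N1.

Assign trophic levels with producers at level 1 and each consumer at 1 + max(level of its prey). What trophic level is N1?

N11 is a producer → level 1.
N4 eats N11 (level 1); other prey at levels: N8 1, N9 1, N5 1 → level 2.
N1 eats N4 (level 2); other prey at levels: N9 1, N10 2 → level 3.

Trophic level 3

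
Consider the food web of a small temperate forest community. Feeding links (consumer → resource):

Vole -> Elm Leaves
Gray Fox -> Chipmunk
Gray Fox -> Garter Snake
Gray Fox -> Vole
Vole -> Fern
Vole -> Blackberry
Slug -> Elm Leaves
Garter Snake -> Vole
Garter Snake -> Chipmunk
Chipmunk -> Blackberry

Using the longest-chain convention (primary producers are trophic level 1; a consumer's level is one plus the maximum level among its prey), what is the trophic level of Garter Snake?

Blackberry is a producer → level 1.
Chipmunk eats Blackberry → level 2.
Garter Snake eats Chipmunk (level 2); other prey at levels: Vole 2 → level 3.

Trophic level 3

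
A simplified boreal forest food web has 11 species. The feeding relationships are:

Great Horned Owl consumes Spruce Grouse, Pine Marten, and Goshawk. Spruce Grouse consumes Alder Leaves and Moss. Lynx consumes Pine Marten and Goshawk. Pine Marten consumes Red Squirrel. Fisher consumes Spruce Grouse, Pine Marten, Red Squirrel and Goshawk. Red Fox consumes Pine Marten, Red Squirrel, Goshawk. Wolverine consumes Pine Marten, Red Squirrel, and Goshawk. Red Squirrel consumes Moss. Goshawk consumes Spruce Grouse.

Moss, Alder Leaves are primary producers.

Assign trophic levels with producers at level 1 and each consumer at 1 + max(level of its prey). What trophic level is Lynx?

Trophic level 4

Moss is a producer → level 1.
Red Squirrel eats Moss → level 2.
Pine Marten eats Red Squirrel → level 3.
Lynx eats Pine Marten (level 3); other prey at levels: Goshawk 3 → level 4.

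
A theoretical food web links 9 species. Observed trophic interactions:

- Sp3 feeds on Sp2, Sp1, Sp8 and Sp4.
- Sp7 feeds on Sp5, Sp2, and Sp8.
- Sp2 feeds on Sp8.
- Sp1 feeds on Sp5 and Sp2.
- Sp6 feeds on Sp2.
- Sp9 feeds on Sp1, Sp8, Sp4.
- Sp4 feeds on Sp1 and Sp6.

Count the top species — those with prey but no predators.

Top species (has prey, but nothing eats it): Sp7, Sp3, Sp9.
Count: 3.

3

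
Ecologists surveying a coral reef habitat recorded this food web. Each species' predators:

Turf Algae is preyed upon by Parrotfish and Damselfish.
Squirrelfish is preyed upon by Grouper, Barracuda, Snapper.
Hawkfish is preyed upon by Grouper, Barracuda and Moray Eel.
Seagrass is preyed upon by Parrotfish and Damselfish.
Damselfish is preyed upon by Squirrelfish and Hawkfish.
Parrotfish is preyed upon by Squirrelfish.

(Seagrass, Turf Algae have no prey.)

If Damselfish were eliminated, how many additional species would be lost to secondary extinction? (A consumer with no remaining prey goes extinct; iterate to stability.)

2

Remove Damselfish.
Round 1: Hawkfish (all prey gone) → extinct.
Round 2: Moray Eel (all prey gone) → extinct.
No further losses. Total secondary extinctions: 2.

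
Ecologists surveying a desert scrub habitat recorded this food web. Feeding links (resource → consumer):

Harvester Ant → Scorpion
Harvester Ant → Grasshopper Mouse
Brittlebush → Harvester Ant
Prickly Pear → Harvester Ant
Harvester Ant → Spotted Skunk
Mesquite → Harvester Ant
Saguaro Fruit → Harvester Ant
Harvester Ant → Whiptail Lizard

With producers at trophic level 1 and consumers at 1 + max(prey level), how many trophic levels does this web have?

3

Producers (level 1): Prickly Pear, Saguaro Fruit, Brittlebush, Mesquite.
Prickly Pear → Harvester Ant → Spotted Skunk gives Spotted Skunk level 3.
No species has a prey at level 3, so no species reaches level 4.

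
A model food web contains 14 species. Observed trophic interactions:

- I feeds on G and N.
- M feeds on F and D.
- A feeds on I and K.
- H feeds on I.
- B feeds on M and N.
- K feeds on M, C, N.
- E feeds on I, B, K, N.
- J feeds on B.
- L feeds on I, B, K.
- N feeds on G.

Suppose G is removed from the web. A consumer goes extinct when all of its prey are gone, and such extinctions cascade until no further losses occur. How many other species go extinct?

Remove G.
Round 1: N (all prey gone) → extinct.
Round 2: I (all prey gone) → extinct.
Round 3: H (all prey gone) → extinct.
No further losses. Total secondary extinctions: 3.

3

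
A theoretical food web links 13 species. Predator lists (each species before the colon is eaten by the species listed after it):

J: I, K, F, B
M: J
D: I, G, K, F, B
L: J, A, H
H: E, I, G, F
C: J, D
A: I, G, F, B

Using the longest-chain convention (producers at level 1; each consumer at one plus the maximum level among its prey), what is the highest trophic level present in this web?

Producers (level 1): C, M, L.
L → A → G gives G level 3.
No species has a prey at level 3, so no species reaches level 4.

3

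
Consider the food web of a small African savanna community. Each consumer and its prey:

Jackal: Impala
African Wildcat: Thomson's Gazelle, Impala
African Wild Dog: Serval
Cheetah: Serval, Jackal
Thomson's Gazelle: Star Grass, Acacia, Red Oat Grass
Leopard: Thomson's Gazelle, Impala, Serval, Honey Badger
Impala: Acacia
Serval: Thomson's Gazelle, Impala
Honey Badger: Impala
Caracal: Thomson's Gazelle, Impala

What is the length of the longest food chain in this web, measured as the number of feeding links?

3 links

One longest chain: Star Grass → Thomson's Gazelle → Serval → Leopard.
It has 4 species and 3 links.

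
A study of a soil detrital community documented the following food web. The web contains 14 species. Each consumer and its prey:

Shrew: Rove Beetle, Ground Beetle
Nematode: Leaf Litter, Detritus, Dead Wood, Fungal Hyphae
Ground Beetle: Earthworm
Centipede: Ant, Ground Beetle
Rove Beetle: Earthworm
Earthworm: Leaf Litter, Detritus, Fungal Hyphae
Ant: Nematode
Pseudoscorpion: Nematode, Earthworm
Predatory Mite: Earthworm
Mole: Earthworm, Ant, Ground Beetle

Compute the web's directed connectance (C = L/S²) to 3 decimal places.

The web has S = 14 species and L = 20 feeding links.
C = L / S² = 20 / 196 = 0.1020 ≈ 0.102.

C = 0.102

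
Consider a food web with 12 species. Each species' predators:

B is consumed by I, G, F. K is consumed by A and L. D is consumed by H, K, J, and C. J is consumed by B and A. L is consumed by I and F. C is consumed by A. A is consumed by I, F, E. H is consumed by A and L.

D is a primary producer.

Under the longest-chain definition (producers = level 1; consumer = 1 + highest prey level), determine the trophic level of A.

Trophic level 3

D is a producer → level 1.
J eats D → level 2.
A eats J (level 2); other prey at levels: H 2, C 2, K 2 → level 3.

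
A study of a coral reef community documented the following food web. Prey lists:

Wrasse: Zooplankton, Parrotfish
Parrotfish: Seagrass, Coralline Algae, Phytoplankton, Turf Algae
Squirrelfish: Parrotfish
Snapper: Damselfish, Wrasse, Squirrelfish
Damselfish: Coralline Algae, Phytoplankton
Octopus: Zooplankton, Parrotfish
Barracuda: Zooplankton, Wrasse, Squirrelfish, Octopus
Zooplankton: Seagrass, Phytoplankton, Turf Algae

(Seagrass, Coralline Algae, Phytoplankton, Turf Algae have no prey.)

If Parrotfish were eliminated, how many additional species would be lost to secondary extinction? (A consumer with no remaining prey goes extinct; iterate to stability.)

Remove Parrotfish.
Round 1: Squirrelfish (all prey gone) → extinct.
No further losses. Total secondary extinctions: 1.

1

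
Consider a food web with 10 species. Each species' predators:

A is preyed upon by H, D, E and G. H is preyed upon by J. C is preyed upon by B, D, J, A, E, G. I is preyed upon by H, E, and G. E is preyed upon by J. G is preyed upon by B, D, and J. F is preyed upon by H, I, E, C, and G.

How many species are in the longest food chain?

One longest chain: F → C → A → G → B.
It has 5 species and 4 links.

5 species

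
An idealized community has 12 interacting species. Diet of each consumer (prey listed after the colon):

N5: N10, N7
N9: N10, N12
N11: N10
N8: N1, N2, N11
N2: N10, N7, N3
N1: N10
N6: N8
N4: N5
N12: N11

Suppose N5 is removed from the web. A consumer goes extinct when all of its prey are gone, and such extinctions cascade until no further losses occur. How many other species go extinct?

Remove N5.
Round 1: N4 (all prey gone) → extinct.
No further losses. Total secondary extinctions: 1.

1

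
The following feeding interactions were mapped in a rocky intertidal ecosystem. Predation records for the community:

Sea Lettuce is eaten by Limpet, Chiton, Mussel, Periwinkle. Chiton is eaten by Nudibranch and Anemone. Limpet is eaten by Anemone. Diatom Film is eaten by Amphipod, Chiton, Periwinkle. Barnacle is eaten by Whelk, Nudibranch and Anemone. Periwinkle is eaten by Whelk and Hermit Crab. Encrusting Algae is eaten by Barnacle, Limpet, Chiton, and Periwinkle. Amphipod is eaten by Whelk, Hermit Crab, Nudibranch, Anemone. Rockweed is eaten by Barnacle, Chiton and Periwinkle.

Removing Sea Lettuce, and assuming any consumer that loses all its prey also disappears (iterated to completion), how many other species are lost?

Remove Sea Lettuce.
Round 1: Mussel (all prey gone) → extinct.
No further losses. Total secondary extinctions: 1.

1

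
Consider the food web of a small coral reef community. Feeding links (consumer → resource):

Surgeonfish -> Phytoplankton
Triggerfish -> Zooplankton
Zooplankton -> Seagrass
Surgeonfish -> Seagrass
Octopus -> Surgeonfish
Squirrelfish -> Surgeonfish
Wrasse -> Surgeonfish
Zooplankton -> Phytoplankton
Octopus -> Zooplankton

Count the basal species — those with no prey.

2

Basal species (no prey listed): Phytoplankton, Seagrass.
Count: 2.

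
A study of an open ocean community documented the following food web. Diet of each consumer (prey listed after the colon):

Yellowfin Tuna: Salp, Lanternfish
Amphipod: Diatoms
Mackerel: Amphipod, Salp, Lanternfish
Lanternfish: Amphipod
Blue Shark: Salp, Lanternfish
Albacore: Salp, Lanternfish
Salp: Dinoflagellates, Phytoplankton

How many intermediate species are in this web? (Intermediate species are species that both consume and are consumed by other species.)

Intermediate species (has both prey and predators): Amphipod, Salp, Lanternfish.
Count: 3.

3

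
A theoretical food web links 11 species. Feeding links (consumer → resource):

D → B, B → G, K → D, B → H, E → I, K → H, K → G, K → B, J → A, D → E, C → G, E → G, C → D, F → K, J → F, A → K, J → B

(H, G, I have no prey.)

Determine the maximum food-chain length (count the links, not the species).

5 links

One longest chain: G → E → D → K → F → J.
It has 6 species and 5 links.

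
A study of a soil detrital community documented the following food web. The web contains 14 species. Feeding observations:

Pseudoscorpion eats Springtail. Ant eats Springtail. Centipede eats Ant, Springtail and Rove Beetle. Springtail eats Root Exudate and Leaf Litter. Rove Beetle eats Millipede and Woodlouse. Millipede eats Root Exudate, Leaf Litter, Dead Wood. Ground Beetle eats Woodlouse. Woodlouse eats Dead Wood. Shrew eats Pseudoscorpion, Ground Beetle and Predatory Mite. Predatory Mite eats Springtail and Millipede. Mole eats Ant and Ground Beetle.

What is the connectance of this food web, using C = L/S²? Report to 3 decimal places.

The web has S = 14 species and L = 21 feeding links.
C = L / S² = 21 / 196 = 0.1071 ≈ 0.107.

C = 0.107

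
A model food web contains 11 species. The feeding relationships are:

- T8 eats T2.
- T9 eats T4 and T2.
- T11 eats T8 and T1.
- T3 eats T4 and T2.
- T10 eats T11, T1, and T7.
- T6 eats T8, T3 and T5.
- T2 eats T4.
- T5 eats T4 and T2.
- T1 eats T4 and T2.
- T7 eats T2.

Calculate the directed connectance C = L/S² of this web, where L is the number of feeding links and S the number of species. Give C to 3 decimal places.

The web has S = 11 species and L = 19 feeding links.
C = L / S² = 19 / 121 = 0.1570 ≈ 0.157.

C = 0.157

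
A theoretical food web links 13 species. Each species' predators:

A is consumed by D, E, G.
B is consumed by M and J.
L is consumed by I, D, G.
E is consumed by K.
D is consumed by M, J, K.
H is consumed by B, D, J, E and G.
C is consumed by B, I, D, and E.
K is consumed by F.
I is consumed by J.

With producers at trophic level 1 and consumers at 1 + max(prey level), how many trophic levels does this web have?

4

Producers (level 1): H, L, C, A.
H → E → K → F gives F level 4.
No species has a prey at level 4, so no species reaches level 5.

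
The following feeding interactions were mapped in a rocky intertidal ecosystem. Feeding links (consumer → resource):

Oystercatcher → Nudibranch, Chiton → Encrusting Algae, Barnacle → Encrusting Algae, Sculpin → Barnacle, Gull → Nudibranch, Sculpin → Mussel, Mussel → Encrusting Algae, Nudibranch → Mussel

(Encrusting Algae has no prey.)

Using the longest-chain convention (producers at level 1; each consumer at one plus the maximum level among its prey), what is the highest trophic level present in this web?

4

Producers (level 1): Encrusting Algae.
Encrusting Algae → Mussel → Nudibranch → Gull gives Gull level 4.
No species has a prey at level 4, so no species reaches level 5.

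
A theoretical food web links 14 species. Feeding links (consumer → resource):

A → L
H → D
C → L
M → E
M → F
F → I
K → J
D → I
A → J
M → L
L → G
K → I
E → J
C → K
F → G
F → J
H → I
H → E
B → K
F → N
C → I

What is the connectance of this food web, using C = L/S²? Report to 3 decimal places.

The web has S = 14 species and L = 21 feeding links.
C = L / S² = 21 / 196 = 0.1071 ≈ 0.107.

C = 0.107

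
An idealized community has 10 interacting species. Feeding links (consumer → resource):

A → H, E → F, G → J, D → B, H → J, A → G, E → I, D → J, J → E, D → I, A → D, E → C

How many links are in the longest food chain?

4 links

One longest chain: C → E → J → G → A.
It has 5 species and 4 links.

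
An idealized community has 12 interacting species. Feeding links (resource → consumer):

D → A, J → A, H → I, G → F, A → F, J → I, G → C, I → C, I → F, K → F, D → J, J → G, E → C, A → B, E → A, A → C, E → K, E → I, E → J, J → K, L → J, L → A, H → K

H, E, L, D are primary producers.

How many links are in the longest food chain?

One longest chain: E → J → K → F.
It has 4 species and 3 links.

3 links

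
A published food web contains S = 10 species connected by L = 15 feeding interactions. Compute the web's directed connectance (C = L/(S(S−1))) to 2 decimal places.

The web has S = 10 species and L = 15 feeding links.
C = L / (S(S−1)) = 15 / 90 = 0.1667 ≈ 0.17.

C = 0.17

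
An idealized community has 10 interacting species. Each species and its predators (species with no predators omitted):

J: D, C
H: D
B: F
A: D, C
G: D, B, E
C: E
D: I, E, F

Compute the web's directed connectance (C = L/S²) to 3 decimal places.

C = 0.130

The web has S = 10 species and L = 13 feeding links.
C = L / S² = 13 / 100 = 0.1300 ≈ 0.130.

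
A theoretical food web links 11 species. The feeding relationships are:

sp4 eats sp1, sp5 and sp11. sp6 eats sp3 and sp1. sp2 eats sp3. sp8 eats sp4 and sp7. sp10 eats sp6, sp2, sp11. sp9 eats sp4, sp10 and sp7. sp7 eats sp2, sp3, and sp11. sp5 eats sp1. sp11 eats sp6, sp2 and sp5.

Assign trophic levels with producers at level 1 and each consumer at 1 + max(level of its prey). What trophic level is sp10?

Trophic level 4

sp3 is a producer → level 1.
sp6 eats sp3 (level 1); other prey at levels: sp1 1 → level 2.
sp11 eats sp6 (level 2); other prey at levels: sp5 2, sp2 2 → level 3.
sp10 eats sp11 (level 3); other prey at levels: sp6 2, sp2 2 → level 4.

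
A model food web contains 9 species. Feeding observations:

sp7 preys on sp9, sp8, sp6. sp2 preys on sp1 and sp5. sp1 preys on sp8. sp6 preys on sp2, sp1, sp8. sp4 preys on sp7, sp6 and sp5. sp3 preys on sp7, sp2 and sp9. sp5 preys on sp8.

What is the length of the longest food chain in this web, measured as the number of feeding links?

5 links

One longest chain: sp8 → sp5 → sp2 → sp6 → sp7 → sp4.
It has 6 species and 5 links.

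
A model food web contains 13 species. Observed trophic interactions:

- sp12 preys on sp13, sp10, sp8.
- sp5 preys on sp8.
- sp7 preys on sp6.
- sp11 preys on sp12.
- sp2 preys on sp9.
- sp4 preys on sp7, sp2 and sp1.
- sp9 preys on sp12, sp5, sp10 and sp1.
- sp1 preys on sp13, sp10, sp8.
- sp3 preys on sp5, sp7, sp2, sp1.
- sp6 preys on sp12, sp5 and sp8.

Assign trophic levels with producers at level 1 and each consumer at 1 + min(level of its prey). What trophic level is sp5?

Trophic level 2

sp8 is a producer → level 1.
sp5 eats sp8 → level 2.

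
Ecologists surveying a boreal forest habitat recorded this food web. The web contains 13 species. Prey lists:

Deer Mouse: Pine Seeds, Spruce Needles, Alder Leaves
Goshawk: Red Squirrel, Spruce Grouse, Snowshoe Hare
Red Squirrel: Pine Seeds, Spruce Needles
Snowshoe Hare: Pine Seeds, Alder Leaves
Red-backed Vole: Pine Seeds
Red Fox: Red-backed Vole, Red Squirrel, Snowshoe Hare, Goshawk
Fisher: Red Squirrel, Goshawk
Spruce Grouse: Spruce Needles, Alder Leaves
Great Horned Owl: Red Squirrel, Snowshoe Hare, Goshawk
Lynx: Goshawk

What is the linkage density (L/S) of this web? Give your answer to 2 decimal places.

L/S = 1.77

There are L = 23 links among S = 13 species.
L/S = 23/13 = 1.7692 ≈ 1.77.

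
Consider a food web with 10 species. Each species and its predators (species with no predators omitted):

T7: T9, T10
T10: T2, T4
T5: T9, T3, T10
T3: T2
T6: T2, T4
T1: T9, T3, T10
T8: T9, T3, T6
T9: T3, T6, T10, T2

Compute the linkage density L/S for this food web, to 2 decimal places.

L/S = 2.00

There are L = 20 links among S = 10 species.
L/S = 20/10 = 2.0000 ≈ 2.00.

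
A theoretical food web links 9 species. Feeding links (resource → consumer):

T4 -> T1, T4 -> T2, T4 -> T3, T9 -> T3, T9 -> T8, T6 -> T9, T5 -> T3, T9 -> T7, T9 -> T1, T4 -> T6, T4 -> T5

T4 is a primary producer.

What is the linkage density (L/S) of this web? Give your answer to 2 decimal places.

There are L = 11 links among S = 9 species.
L/S = 11/9 = 1.2222 ≈ 1.22.

L/S = 1.22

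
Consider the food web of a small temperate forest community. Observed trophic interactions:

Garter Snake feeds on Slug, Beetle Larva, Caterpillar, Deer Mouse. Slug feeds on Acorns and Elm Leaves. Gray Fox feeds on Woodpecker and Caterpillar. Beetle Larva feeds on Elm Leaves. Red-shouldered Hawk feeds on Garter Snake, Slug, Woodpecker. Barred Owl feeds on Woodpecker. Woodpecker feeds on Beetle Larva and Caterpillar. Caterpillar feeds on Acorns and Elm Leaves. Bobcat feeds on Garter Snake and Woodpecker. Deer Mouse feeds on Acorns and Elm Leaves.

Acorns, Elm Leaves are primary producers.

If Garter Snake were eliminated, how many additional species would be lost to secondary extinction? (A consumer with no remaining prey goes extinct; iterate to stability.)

0

Remove Garter Snake.
Every predator of it retains at least one other prey: Red-shouldered Hawk still has Slug, Woodpecker; Bobcat still has Woodpecker.
No consumer loses all prey, so no secondary extinctions occur.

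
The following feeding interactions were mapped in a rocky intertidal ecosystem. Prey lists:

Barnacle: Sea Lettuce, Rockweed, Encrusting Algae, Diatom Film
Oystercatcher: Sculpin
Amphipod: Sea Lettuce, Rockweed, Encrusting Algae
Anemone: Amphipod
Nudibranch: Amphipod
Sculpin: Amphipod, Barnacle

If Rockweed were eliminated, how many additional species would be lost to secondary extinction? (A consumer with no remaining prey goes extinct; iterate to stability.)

Remove Rockweed.
Every predator of it retains at least one other prey: Amphipod still has Sea Lettuce, Encrusting Algae; Barnacle still has Sea Lettuce, Encrusting Algae, Diatom Film.
No consumer loses all prey, so no secondary extinctions occur.

0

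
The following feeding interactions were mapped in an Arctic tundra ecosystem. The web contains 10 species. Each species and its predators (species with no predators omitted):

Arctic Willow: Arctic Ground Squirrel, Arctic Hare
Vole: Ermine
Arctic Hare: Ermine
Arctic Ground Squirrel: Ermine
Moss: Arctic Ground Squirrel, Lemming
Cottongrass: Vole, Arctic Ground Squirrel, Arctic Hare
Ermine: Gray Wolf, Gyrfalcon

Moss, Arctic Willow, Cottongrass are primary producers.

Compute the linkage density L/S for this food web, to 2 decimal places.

There are L = 12 links among S = 10 species.
L/S = 12/10 = 1.2000 ≈ 1.20.

L/S = 1.20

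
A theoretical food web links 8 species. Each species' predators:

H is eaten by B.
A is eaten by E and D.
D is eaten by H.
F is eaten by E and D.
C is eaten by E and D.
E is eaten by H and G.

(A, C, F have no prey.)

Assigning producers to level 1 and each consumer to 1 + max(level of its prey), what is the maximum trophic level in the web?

Producers (level 1): A, C, F.
A → E → H → B gives B level 4.
No species has a prey at level 4, so no species reaches level 5.

4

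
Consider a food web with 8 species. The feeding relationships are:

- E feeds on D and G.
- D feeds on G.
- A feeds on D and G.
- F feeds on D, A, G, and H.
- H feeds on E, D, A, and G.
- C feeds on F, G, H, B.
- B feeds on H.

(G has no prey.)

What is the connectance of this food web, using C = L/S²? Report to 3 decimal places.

The web has S = 8 species and L = 18 feeding links.
C = L / S² = 18 / 64 = 0.2812 ≈ 0.281.

C = 0.281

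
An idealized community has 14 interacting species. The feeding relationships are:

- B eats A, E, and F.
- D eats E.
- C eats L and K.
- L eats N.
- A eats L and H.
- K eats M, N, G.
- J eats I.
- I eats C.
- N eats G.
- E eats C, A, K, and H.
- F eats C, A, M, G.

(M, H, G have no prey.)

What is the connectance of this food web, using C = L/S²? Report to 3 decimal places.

C = 0.117

The web has S = 14 species and L = 23 feeding links.
C = L / S² = 23 / 196 = 0.1173 ≈ 0.117.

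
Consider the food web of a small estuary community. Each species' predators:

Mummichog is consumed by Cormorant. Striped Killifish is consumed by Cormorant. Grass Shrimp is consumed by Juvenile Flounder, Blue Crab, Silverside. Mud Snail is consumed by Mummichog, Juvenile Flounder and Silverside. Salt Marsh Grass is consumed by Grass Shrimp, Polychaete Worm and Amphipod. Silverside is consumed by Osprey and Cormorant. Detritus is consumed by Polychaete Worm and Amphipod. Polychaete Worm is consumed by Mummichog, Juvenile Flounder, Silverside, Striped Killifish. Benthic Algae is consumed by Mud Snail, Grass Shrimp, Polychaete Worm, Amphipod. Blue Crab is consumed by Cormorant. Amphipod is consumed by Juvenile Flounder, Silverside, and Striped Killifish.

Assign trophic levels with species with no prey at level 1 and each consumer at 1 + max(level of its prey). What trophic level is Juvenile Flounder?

Trophic level 3

Detritus has no prey (basal) → level 1.
Amphipod eats Detritus (level 1); other prey at levels: Salt Marsh Grass 1, Benthic Algae 1 → level 2.
Juvenile Flounder eats Amphipod (level 2); other prey at levels: Grass Shrimp 2, Mud Snail 2, Polychaete Worm 2 → level 3.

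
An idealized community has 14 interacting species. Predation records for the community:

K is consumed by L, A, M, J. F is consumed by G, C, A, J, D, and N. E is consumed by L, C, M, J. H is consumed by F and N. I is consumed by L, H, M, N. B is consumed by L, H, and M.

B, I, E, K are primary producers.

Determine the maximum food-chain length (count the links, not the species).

One longest chain: B → H → F → D.
It has 4 species and 3 links.

3 links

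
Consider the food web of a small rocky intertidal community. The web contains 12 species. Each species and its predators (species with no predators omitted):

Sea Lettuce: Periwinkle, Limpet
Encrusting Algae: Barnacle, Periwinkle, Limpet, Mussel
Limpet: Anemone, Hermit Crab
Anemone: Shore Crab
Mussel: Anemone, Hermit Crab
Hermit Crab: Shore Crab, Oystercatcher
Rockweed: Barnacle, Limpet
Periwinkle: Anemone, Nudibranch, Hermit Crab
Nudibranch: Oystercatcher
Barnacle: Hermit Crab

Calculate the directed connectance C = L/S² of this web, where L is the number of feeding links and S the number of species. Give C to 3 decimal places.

C = 0.139

The web has S = 12 species and L = 20 feeding links.
C = L / S² = 20 / 144 = 0.1389 ≈ 0.139.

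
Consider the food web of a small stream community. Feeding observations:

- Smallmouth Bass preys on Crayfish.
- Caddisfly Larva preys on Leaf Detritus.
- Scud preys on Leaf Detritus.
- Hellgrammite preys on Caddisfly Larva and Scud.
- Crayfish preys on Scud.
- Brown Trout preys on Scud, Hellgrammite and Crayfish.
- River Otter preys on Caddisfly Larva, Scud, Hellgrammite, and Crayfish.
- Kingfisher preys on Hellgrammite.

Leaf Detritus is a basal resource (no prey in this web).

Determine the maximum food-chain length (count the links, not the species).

3 links

One longest chain: Leaf Detritus → Scud → Crayfish → Brown Trout.
It has 4 species and 3 links.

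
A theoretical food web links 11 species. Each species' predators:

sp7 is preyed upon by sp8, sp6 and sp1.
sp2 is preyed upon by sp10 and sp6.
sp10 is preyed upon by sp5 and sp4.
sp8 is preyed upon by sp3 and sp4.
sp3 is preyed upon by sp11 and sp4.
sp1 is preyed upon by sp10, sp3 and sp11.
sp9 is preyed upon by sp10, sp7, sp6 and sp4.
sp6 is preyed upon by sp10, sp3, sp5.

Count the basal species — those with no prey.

Basal species (no prey listed): sp9, sp2.
Count: 2.

2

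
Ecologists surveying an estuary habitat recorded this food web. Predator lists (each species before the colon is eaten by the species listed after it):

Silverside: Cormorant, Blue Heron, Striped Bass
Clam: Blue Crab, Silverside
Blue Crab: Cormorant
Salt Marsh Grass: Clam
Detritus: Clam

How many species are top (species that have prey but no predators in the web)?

Top species (has prey, but nothing eats it): Cormorant, Blue Heron, Striped Bass.
Count: 3.

3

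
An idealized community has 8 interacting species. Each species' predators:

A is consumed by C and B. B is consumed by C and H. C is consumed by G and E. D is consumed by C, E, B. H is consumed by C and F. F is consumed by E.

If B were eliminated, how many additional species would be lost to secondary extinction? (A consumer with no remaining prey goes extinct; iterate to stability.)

Remove B.
Round 1: H (all prey gone) → extinct.
Round 2: F (all prey gone) → extinct.
No further losses. Total secondary extinctions: 2.

2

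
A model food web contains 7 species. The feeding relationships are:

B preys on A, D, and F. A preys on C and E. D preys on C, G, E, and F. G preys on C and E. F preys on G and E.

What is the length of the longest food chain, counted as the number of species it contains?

One longest chain: C → G → F → D → B.
It has 5 species and 4 links.

5 species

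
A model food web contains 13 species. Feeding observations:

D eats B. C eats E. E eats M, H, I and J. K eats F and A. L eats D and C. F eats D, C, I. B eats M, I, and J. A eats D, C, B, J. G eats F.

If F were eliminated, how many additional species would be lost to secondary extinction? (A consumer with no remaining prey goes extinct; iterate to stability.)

1

Remove F.
Round 1: G (all prey gone) → extinct.
No further losses. Total secondary extinctions: 1.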